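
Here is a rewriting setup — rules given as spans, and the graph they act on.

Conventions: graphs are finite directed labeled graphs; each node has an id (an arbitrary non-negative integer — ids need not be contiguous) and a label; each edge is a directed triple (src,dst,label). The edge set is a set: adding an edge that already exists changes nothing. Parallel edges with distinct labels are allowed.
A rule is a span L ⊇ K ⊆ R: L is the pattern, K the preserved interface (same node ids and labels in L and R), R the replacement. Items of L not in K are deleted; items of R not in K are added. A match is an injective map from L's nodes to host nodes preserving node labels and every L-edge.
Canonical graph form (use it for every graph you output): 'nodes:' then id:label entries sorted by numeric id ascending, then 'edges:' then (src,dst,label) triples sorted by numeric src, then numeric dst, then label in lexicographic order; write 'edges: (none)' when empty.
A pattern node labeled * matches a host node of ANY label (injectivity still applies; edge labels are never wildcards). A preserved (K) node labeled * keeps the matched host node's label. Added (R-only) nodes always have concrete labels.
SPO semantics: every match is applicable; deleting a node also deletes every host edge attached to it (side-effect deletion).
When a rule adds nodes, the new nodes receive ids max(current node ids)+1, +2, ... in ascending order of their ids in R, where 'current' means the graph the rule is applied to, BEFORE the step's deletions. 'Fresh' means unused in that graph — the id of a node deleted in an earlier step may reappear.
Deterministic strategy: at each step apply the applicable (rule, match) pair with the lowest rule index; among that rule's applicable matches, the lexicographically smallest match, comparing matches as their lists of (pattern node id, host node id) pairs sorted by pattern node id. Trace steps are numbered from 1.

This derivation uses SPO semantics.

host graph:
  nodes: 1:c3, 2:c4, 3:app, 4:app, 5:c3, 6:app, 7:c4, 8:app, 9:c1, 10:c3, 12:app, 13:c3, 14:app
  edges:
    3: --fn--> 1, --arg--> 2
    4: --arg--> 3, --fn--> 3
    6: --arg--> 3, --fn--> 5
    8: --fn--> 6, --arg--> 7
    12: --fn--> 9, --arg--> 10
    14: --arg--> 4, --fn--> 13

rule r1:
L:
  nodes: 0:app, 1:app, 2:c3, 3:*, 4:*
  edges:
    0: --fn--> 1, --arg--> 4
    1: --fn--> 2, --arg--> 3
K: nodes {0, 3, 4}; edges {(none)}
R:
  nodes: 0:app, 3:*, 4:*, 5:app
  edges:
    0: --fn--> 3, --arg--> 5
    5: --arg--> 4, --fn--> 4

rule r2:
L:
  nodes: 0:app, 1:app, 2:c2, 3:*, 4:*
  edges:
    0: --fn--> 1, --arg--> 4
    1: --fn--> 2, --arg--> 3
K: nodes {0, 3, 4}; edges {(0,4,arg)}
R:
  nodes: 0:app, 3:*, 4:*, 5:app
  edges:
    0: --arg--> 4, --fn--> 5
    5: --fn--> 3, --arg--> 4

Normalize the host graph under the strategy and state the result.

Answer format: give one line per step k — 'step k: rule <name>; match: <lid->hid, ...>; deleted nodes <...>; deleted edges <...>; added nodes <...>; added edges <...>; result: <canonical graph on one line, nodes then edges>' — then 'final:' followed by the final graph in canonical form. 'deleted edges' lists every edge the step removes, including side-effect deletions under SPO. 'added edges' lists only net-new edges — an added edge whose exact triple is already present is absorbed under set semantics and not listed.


step 1: rule r1; match: 0->8, 1->6, 2->5, 3->3, 4->7; deleted nodes 5, 6; deleted edges (6,3,arg); (6,5,fn); (8,6,fn); (8,7,arg); added nodes 15; added edges (8,3,fn); (8,15,arg); (15,7,arg); (15,7,fn); result: nodes: 1:c3, 2:c4, 3:app, 4:app, 7:c4, 8:app, 9:c1, 10:c3, 12:app, 13:c3, 14:app, 15:app edges: (3,1,fn); (3,2,arg); (4,3,arg); (4,3,fn); (8,3,fn); (8,15,arg); (12,9,fn); (12,10,arg); (14,4,arg); (14,13,fn); (15,7,arg); (15,7,fn)
step 2: rule r1; match: 0->8, 1->3, 2->1, 3->2, 4->15; deleted nodes 1, 3; deleted edges (3,1,fn); (3,2,arg); (4,3,arg); (4,3,fn); (8,3,fn); (8,15,arg); added nodes 16; added edges (8,2,fn); (8,16,arg); (16,15,arg); (16,15,fn); result: nodes: 2:c4, 4:app, 7:c4, 8:app, 9:c1, 10:c3, 12:app, 13:c3, 14:app, 15:app, 16:app edges: (8,2,fn); (8,16,arg); (12,9,fn); (12,10,arg); (14,4,arg); (14,13,fn); (15,7,arg); (15,7,fn); (16,15,arg); (16,15,fn)
final:
nodes: 2:c4, 4:app, 7:c4, 8:app, 9:c1, 10:c3, 12:app, 13:c3, 14:app, 15:app, 16:app
edges: (8,2,fn); (8,16,arg); (12,9,fn); (12,10,arg); (14,4,arg); (14,13,fn); (15,7,arg); (15,7,fn); (16,15,arg); (16,15,fn)


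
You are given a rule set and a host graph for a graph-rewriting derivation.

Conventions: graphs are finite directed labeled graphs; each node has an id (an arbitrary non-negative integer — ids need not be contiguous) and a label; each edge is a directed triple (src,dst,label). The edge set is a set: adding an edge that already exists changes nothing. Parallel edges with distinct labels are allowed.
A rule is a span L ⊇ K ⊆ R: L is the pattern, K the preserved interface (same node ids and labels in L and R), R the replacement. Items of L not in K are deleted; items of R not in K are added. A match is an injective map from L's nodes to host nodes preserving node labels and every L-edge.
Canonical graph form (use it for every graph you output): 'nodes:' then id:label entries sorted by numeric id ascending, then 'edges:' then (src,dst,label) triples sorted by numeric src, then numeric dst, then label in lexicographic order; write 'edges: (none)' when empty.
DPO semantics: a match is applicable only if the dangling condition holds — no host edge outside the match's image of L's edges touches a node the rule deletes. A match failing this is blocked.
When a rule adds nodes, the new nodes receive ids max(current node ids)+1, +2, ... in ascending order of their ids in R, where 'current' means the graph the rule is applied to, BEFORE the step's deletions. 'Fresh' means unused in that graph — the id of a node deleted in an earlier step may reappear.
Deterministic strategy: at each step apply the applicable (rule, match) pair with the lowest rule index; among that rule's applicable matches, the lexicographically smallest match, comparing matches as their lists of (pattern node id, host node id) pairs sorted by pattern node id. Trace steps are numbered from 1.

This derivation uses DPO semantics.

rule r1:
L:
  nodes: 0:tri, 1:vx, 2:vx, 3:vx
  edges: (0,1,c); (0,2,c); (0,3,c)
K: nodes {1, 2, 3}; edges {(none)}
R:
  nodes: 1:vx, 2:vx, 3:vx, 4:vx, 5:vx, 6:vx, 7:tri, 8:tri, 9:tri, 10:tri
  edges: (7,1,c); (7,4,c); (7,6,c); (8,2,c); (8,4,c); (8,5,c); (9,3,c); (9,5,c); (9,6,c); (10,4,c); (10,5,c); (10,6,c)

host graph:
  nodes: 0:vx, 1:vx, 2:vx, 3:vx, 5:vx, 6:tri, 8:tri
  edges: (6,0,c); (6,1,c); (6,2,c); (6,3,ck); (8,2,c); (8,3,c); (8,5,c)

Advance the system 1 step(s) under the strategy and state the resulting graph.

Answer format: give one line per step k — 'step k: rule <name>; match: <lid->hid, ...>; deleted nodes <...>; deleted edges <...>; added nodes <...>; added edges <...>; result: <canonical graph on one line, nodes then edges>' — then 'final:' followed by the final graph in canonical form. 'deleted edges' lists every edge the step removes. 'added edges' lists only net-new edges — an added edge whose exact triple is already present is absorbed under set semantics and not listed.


step 1: rule r1; match: 0->8, 1->2, 2->3, 3->5; deleted nodes 8; deleted edges (8,2,c); (8,3,c); (8,5,c); added nodes 9, 10, 11, 12, 13, 14, 15; added edges (12,2,c); (12,9,c); (12,11,c); (13,3,c); (13,9,c); (13,10,c); (14,5,c); (14,10,c); (14,11,c); (15,9,c); (15,10,c); (15,11,c); result: nodes: 0:vx, 1:vx, 2:vx, 3:vx, 5:vx, 6:tri, 9:vx, 10:vx, 11:vx, 12:tri, 13:tri, 14:tri, 15:tri edges: (6,0,c); (6,1,c); (6,2,c); (6,3,ck); (12,2,c); (12,9,c); (12,11,c); (13,3,c); (13,9,c); (13,10,c); (14,5,c); (14,10,c); (14,11,c); (15,9,c); (15,10,c); (15,11,c)
final:
nodes: 0:vx, 1:vx, 2:vx, 3:vx, 5:vx, 6:tri, 9:vx, 10:vx, 11:vx, 12:tri, 13:tri, 14:tri, 15:tri
edges: (6,0,c); (6,1,c); (6,2,c); (6,3,ck); (12,2,c); (12,9,c); (12,11,c); (13,3,c); (13,9,c); (13,10,c); (14,5,c); (14,10,c); (14,11,c); (15,9,c); (15,10,c); (15,11,c)


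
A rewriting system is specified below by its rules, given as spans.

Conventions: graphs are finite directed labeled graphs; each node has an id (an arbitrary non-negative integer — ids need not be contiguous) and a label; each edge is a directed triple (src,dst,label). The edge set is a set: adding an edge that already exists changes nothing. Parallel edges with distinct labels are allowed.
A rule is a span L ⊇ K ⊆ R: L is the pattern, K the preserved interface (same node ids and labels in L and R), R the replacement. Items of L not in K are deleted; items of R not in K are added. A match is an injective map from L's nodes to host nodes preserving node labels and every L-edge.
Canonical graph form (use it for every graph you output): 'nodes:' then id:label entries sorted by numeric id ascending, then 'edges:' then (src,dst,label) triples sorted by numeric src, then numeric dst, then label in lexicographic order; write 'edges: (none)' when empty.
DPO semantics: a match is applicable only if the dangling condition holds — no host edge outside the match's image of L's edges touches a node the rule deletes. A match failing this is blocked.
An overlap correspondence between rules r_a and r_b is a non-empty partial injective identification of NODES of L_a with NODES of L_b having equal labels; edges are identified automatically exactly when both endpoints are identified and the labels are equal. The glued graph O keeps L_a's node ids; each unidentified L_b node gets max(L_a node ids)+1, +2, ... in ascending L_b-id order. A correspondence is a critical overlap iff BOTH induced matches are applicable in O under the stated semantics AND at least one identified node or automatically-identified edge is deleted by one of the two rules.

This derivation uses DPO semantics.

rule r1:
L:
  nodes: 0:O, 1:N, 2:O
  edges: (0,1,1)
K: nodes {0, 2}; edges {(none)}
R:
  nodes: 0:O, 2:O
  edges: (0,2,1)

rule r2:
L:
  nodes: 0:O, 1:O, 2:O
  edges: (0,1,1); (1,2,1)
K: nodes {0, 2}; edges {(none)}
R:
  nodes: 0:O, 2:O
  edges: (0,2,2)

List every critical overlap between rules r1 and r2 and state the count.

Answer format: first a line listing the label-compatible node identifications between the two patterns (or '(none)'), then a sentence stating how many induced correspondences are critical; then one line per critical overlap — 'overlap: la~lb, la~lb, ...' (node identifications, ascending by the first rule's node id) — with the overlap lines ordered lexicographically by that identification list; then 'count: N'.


label-compatible node identifications between L(r1) and L(r2): 0~0, 0~1, 0~2, 2~0, 2~1, 2~2
3 of the induced correspondences are critical overlaps of r1 and r2.
overlap: 0~0, 2~1
overlap: 0~2, 2~1
overlap: 2~1
count: 3


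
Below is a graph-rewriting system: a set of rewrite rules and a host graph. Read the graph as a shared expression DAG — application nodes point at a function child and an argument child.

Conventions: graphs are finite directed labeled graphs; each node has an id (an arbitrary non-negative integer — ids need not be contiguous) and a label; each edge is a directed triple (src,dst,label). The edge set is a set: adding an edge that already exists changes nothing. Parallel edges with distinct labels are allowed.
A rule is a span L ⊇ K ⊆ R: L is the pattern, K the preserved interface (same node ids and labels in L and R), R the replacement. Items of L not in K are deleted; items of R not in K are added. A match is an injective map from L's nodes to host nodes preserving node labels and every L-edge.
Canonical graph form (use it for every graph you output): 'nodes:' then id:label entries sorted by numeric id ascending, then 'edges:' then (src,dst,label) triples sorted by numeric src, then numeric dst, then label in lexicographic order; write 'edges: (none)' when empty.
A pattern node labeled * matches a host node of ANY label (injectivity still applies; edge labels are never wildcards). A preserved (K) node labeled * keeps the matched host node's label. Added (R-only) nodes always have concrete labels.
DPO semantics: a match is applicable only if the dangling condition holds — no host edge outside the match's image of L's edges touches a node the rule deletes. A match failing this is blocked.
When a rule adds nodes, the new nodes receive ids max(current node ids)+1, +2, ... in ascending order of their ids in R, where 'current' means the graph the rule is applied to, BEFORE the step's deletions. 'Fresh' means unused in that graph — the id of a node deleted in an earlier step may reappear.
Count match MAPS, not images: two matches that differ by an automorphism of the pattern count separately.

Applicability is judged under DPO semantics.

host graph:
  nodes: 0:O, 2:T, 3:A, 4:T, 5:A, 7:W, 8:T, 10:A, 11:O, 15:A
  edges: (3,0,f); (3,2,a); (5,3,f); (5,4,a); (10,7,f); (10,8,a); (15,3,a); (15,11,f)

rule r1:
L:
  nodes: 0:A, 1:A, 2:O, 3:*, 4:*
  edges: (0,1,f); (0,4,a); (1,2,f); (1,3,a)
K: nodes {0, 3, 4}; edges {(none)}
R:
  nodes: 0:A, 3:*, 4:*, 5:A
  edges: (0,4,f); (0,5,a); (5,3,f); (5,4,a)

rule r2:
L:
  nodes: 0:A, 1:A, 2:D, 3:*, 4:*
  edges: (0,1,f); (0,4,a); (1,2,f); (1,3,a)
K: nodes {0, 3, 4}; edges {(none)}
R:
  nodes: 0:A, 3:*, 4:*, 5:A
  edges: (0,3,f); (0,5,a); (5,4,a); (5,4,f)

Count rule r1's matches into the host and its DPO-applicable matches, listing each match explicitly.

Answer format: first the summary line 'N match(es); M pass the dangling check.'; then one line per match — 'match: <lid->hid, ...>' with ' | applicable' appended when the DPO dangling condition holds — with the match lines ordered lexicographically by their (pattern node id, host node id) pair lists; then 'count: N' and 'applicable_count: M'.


1 match(es); 0 pass the dangling check.
match: 0->5, 1->3, 2->0, 3->2, 4->4
count: 1
applicable_count: 0


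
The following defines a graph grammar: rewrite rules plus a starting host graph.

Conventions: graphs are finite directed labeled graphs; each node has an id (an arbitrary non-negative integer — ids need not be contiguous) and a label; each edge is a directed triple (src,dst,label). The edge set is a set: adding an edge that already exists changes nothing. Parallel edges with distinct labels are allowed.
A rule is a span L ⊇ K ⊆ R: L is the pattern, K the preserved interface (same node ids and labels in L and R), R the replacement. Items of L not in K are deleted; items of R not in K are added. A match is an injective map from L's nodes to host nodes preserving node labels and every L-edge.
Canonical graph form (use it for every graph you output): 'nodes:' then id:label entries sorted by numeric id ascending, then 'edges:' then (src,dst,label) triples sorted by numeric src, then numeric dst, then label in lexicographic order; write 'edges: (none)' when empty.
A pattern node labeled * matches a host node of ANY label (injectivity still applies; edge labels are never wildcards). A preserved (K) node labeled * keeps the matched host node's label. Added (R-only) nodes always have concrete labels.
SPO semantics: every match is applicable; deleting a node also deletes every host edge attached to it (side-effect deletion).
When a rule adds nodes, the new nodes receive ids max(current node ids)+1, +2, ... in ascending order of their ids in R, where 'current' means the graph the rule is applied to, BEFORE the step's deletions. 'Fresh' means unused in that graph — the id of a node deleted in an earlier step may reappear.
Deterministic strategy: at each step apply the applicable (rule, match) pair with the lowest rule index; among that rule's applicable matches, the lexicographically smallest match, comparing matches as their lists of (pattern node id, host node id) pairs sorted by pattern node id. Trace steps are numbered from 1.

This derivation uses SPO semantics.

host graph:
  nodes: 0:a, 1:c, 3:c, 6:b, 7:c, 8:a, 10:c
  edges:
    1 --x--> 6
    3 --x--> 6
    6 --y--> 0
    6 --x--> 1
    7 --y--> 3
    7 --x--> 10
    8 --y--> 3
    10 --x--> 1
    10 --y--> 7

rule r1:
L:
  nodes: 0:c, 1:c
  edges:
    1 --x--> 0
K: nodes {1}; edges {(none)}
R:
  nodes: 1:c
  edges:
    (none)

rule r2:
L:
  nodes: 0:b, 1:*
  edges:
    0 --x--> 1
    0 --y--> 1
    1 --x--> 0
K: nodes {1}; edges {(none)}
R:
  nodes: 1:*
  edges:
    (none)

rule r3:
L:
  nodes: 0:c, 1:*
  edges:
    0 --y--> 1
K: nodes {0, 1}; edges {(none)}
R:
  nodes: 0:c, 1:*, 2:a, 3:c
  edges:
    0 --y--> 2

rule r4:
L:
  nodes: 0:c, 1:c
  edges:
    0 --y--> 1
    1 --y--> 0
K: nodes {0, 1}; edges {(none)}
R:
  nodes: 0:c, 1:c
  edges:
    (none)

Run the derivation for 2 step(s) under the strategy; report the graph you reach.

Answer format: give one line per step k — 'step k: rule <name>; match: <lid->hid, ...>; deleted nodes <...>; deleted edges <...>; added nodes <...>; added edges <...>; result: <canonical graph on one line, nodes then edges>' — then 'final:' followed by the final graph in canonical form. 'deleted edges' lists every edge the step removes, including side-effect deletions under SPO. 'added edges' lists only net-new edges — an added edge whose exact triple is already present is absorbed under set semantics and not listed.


step 1: rule r1; match: 0->1, 1->10; deleted nodes 1; deleted edges (1,6,x); (6,1,x); (10,1,x); added nodes (none); added edges (none); result: nodes: 0:a, 3:c, 6:b, 7:c, 8:a, 10:c edges: (3,6,x); (6,0,y); (7,3,y); (7,10,x); (8,3,y); (10,7,y)
step 2: rule r1; match: 0->10, 1->7; deleted nodes 10; deleted edges (7,10,x); (10,7,y); added nodes (none); added edges (none); result: nodes: 0:a, 3:c, 6:b, 7:c, 8:a edges: (3,6,x); (6,0,y); (7,3,y); (8,3,y)
final:
nodes: 0:a, 3:c, 6:b, 7:c, 8:a
edges: (3,6,x); (6,0,y); (7,3,y); (8,3,y)


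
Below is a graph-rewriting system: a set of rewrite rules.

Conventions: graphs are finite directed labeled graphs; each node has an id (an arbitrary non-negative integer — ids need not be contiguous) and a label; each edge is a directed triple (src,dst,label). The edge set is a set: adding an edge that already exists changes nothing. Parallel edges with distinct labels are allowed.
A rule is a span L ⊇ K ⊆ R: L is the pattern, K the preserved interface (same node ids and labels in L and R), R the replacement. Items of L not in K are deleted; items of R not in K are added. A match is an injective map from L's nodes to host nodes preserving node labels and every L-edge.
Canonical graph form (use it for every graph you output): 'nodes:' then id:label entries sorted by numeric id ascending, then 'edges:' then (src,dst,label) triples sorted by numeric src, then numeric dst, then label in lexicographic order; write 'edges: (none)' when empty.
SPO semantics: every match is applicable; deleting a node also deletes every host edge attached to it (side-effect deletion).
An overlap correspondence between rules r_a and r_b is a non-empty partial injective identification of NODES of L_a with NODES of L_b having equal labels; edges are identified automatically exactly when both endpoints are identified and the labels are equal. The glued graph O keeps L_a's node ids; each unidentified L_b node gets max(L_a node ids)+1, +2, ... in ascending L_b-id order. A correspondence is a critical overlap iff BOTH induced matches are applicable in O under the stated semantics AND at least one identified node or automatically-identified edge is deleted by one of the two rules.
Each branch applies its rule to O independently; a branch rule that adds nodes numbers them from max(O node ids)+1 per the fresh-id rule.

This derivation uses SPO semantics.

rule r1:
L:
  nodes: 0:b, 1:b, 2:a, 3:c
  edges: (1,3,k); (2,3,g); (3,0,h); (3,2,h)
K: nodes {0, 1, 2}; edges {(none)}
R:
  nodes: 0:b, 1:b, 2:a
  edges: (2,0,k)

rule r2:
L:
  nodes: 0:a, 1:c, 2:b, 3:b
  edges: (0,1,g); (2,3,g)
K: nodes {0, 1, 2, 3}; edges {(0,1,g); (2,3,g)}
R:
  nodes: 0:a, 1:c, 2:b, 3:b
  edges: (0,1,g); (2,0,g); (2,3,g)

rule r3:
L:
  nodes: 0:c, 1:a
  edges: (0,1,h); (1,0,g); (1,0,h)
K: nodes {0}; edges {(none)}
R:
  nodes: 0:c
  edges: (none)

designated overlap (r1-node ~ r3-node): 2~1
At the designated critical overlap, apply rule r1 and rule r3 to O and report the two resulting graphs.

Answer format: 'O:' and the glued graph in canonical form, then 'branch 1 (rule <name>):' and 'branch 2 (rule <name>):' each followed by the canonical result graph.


O:
nodes: 0:b, 1:b, 2:a, 3:c, 4:c
edges: (1,3,k); (2,3,g); (2,4,g); (2,4,h); (3,0,h); (3,2,h); (4,2,h)
branch 1 (rule r1):
nodes: 0:b, 1:b, 2:a, 4:c
edges: (2,0,k); (2,4,g); (2,4,h); (4,2,h)
branch 2 (rule r3):
nodes: 0:b, 1:b, 3:c, 4:c
edges: (1,3,k); (3,0,h)


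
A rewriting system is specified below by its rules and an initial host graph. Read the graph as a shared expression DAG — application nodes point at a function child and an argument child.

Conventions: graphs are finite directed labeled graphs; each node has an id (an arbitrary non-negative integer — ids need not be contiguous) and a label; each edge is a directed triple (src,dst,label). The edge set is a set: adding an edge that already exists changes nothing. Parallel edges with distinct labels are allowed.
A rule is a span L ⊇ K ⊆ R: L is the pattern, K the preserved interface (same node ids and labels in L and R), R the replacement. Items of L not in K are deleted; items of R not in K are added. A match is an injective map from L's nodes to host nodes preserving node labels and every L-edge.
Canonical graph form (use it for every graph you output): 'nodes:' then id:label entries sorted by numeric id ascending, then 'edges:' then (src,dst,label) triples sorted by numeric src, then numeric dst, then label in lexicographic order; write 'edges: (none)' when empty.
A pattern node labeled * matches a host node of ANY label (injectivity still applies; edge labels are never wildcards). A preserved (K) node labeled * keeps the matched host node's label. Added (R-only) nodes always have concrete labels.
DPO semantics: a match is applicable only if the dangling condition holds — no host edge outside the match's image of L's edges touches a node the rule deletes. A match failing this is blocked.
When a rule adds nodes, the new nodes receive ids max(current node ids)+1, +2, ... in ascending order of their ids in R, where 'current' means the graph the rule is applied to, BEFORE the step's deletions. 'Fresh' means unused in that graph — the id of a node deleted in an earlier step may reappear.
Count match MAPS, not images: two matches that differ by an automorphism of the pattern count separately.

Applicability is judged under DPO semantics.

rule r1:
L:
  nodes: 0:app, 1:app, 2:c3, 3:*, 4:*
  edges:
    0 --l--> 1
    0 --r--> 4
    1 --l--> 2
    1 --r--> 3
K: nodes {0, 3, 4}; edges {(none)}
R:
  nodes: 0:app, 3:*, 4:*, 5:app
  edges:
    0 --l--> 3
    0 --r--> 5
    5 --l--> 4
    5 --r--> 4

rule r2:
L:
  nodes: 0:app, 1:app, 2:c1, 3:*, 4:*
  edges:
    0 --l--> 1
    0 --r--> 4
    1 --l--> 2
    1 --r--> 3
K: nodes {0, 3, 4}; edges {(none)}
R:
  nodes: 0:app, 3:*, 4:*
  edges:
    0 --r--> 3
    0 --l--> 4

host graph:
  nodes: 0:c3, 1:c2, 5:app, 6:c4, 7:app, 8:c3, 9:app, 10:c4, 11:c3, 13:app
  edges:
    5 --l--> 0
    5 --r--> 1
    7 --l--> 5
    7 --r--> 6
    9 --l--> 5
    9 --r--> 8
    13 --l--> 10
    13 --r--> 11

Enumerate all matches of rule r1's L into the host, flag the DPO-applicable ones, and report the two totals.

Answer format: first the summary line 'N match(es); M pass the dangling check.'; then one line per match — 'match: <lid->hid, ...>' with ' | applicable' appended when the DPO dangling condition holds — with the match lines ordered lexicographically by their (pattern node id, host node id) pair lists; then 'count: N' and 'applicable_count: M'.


2 match(es); 0 pass the dangling check.
match: 0->7, 1->5, 2->0, 3->1, 4->6
match: 0->9, 1->5, 2->0, 3->1, 4->8
count: 2
applicable_count: 0


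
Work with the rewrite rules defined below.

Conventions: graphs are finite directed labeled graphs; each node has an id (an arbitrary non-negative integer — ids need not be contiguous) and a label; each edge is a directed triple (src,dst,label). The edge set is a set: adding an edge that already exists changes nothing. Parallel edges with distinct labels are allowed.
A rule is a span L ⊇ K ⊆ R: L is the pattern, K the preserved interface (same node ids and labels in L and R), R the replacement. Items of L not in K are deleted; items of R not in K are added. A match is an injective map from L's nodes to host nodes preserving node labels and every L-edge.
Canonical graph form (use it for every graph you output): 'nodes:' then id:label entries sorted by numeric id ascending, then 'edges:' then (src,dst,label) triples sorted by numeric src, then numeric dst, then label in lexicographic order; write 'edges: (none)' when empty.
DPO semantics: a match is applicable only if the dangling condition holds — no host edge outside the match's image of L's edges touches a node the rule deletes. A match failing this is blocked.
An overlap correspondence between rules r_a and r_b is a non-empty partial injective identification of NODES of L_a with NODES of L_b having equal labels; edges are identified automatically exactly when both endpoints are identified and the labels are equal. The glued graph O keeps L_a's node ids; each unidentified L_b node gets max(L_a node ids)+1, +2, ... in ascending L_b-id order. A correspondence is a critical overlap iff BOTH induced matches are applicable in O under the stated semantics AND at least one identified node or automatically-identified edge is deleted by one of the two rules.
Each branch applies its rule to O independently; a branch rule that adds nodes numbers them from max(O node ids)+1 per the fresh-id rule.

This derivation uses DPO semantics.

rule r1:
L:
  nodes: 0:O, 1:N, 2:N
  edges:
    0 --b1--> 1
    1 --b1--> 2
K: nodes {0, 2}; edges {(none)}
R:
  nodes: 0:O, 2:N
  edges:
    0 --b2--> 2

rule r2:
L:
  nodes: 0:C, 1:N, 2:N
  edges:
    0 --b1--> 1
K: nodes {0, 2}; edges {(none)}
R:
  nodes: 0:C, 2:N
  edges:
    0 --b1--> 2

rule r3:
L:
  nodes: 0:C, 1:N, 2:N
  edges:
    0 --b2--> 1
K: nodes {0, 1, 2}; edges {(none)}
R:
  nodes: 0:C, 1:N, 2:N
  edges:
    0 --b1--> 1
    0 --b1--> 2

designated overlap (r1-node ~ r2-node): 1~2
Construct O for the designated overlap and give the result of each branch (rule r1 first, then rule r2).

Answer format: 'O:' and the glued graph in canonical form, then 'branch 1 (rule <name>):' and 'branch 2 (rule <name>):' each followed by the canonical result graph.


O:
nodes: 0:O, 1:N, 2:N, 3:C, 4:N
edges: (0,1,b1); (1,2,b1); (3,4,b1)
branch 1 (rule r1):
nodes: 0:O, 2:N, 3:C, 4:N
edges: (0,2,b2); (3,4,b1)
branch 2 (rule r2):
nodes: 0:O, 1:N, 2:N, 3:C
edges: (0,1,b1); (1,2,b1); (3,1,b1)


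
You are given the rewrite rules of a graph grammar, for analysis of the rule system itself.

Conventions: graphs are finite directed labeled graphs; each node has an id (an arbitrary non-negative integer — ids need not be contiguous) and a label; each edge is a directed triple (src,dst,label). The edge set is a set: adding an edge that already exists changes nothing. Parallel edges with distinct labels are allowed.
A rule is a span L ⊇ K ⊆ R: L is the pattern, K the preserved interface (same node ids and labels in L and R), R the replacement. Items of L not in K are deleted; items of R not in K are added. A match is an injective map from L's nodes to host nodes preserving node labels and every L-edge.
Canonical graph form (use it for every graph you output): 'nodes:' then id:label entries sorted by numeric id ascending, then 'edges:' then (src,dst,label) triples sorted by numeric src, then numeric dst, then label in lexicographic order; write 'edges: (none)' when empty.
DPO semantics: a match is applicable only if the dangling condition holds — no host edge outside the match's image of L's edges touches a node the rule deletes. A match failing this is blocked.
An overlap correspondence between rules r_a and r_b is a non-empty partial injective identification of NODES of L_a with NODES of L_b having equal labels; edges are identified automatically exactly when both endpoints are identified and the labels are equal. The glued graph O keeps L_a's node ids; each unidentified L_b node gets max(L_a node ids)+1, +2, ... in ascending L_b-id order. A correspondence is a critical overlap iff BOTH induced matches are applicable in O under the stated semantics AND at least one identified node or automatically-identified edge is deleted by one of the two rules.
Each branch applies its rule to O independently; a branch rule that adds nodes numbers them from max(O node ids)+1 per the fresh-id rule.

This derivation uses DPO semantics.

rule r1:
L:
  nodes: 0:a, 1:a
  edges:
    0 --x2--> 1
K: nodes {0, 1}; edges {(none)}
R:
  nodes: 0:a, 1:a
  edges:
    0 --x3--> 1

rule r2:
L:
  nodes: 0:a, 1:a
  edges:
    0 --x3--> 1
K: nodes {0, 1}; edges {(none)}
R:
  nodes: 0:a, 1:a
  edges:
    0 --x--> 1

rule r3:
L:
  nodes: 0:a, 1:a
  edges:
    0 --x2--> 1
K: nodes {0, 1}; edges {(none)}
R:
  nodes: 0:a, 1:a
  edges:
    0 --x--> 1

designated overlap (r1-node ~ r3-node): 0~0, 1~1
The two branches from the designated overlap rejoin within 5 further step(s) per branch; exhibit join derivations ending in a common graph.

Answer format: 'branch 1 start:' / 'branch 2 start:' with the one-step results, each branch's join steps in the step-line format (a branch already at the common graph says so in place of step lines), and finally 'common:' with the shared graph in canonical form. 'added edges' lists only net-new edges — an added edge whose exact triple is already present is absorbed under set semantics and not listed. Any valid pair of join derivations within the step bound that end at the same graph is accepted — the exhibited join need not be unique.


branch 1 start:
nodes: 0:a, 1:a
edges: (0,1,x3)
branch 2 start:
nodes: 0:a, 1:a
edges: (0,1,x)
branch 1 step 1: rule r2; match: 0->0, 1->1; deleted nodes (none); deleted edges (0,1,x3); added nodes (none); added edges (0,1,x); result: nodes: 0:a, 1:a edges: (0,1,x)
branch 2: already at the common graph (0 steps)
common:
nodes: 0:a, 1:a
edges: (0,1,x)


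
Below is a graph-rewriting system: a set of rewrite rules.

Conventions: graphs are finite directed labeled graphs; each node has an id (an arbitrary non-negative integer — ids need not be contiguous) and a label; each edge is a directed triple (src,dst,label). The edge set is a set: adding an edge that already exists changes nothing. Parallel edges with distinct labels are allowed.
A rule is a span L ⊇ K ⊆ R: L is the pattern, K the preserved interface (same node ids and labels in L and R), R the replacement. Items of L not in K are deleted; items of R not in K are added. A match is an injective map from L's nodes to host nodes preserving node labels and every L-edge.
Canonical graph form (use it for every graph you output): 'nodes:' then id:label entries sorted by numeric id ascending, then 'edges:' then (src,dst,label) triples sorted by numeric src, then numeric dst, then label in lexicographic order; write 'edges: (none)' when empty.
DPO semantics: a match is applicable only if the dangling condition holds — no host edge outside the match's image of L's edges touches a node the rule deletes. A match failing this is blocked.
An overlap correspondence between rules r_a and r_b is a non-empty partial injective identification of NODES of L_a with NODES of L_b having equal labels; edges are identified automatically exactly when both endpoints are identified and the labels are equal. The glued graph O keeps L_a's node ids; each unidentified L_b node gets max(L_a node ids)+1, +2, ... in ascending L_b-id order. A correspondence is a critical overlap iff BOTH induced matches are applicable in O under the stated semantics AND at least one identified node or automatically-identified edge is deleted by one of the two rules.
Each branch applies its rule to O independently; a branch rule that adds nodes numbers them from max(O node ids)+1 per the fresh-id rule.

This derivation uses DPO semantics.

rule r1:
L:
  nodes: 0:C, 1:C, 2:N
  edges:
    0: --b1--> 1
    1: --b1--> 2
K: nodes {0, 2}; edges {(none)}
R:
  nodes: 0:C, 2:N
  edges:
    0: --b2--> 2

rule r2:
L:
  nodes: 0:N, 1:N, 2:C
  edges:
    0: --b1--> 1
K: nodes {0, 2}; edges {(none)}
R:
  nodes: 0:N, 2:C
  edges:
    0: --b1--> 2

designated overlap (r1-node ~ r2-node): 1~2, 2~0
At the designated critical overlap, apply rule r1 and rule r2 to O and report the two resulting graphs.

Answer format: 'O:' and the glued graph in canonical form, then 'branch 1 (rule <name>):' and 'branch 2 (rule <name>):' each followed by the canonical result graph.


O:
nodes: 0:C, 1:C, 2:N, 3:N
edges: (0,1,b1); (1,2,b1); (2,3,b1)
branch 1 (rule r1):
nodes: 0:C, 2:N, 3:N
edges: (0,2,b2); (2,3,b1)
branch 2 (rule r2):
nodes: 0:C, 1:C, 2:N
edges: (0,1,b1); (1,2,b1); (2,1,b1)


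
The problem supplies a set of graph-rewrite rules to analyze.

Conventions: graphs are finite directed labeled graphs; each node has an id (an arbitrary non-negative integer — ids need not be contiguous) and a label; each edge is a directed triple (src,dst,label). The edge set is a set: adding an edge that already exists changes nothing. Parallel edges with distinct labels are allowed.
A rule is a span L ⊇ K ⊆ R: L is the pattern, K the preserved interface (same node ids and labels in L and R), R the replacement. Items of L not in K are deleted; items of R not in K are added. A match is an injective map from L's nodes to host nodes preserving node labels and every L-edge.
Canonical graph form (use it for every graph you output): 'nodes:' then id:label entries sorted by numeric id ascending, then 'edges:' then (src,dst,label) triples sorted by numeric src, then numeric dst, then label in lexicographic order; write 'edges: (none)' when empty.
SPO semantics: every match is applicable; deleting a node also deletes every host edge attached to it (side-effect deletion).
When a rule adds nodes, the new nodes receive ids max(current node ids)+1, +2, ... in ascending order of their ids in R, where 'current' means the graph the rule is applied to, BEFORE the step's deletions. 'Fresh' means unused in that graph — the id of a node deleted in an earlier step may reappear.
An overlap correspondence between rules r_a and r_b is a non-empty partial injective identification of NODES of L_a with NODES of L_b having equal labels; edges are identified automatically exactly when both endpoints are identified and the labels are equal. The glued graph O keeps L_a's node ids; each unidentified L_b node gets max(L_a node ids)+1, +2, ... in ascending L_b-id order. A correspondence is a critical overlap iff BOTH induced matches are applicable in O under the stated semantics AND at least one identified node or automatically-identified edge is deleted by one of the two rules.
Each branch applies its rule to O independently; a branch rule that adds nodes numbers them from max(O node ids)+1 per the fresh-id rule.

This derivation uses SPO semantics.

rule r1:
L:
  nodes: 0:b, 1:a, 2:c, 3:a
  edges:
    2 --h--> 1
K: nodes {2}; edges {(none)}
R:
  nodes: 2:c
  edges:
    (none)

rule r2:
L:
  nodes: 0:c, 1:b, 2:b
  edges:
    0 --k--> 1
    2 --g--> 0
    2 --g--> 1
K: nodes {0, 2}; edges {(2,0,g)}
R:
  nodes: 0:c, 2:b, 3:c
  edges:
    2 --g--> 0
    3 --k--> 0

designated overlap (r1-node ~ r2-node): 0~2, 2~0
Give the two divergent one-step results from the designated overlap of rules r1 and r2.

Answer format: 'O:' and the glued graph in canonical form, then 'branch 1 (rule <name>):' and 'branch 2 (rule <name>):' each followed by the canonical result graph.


O:
nodes: 0:b, 1:a, 2:c, 3:a, 4:b
edges: (0,2,g); (0,4,g); (2,1,h); (2,4,k)
branch 1 (rule r1):
nodes: 2:c, 4:b
edges: (2,4,k)
branch 2 (rule r2):
nodes: 0:b, 1:a, 2:c, 3:a, 5:c
edges: (0,2,g); (2,1,h); (5,2,k)


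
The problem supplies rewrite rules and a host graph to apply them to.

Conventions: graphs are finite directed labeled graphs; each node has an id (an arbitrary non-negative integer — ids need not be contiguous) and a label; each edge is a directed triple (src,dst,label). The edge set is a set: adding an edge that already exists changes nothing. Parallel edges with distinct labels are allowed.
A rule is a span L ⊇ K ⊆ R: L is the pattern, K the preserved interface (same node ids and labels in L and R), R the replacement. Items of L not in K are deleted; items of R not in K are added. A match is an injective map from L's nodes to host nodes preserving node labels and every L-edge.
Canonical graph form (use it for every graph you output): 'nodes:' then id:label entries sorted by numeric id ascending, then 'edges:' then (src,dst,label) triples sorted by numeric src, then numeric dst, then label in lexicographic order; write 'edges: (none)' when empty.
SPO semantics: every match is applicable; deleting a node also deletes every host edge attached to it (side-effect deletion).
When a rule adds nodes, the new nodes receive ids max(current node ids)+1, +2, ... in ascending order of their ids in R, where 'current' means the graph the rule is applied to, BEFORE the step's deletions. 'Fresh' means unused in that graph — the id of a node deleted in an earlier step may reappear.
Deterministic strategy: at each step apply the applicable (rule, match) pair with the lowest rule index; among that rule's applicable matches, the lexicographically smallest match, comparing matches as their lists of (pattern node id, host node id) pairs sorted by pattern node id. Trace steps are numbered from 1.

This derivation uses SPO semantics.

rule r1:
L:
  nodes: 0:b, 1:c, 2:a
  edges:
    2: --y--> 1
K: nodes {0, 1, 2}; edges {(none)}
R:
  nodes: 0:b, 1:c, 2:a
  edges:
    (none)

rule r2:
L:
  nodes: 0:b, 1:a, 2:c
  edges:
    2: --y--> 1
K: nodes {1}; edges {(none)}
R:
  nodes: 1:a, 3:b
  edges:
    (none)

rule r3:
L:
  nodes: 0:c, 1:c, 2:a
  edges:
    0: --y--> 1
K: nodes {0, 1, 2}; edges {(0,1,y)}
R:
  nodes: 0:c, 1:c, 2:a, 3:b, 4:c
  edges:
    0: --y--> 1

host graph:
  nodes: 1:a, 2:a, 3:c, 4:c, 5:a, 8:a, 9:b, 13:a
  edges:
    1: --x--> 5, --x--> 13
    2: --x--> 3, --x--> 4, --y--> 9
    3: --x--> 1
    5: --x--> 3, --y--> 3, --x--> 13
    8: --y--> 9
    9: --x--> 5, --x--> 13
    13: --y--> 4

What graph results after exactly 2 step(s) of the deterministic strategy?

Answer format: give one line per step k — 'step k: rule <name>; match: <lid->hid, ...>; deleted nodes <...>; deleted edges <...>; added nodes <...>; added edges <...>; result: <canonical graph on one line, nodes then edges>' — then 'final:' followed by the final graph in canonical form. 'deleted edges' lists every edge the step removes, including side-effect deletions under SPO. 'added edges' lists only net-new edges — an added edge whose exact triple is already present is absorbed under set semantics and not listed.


step 1: rule r1; match: 0->9, 1->3, 2->5; deleted nodes (none); deleted edges (5,3,y); added nodes (none); added edges (none); result: nodes: 1:a, 2:a, 3:c, 4:c, 5:a, 8:a, 9:b, 13:a edges: (1,5,x); (1,13,x); (2,3,x); (2,4,x); (2,9,y); (3,1,x); (5,3,x); (5,13,x); (8,9,y); (9,5,x); (9,13,x); (13,4,y)
step 2: rule r1; match: 0->9, 1->4, 2->13; deleted nodes (none); deleted edges (13,4,y); added nodes (none); added edges (none); result: nodes: 1:a, 2:a, 3:c, 4:c, 5:a, 8:a, 9:b, 13:a edges: (1,5,x); (1,13,x); (2,3,x); (2,4,x); (2,9,y); (3,1,x); (5,3,x); (5,13,x); (8,9,y); (9,5,x); (9,13,x)
final:
nodes: 1:a, 2:a, 3:c, 4:c, 5:a, 8:a, 9:b, 13:a
edges: (1,5,x); (1,13,x); (2,3,x); (2,4,x); (2,9,y); (3,1,x); (5,3,x); (5,13,x); (8,9,y); (9,5,x); (9,13,x)


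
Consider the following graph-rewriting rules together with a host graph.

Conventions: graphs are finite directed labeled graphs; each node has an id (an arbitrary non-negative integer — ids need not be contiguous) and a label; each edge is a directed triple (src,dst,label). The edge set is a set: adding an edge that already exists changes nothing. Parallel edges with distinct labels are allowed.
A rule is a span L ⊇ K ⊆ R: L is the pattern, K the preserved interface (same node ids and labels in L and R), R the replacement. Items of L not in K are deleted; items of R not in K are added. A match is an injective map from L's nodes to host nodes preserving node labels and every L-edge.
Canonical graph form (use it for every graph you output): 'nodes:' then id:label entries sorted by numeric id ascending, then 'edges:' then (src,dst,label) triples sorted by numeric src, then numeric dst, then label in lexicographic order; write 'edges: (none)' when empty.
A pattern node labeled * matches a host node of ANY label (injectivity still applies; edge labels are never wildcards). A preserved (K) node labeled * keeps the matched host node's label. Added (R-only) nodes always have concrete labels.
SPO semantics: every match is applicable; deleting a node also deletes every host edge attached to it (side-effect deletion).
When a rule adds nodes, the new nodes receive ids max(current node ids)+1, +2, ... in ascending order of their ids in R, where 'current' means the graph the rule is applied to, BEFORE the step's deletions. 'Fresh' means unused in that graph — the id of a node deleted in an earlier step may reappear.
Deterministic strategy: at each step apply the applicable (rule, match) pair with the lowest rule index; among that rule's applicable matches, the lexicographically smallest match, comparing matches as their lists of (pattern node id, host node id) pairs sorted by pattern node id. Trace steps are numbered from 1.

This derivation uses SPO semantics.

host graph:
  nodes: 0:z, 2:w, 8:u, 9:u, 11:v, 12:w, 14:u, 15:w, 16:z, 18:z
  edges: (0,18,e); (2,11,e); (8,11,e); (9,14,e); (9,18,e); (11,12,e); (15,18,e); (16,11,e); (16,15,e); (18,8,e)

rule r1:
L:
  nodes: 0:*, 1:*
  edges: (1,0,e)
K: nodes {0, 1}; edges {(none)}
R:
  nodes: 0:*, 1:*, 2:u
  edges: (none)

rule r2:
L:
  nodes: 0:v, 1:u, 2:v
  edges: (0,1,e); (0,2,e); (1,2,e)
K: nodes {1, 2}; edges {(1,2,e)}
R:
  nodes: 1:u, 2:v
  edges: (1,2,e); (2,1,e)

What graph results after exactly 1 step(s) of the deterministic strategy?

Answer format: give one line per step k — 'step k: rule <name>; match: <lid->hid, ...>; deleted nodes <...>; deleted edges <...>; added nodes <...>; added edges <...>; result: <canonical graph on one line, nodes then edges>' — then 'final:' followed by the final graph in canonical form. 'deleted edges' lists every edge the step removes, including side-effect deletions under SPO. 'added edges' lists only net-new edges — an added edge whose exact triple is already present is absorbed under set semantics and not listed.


step 1: rule r1; match: 0->8, 1->18; deleted nodes (none); deleted edges (18,8,e); added nodes 19; added edges (none); result: nodes: 0:z, 2:w, 8:u, 9:u, 11:v, 12:w, 14:u, 15:w, 16:z, 18:z, 19:u edges: (0,18,e); (2,11,e); (8,11,e); (9,14,e); (9,18,e); (11,12,e); (15,18,e); (16,11,e); (16,15,e)
final:
nodes: 0:z, 2:w, 8:u, 9:u, 11:v, 12:w, 14:u, 15:w, 16:z, 18:z, 19:u
edges: (0,18,e); (2,11,e); (8,11,e); (9,14,e); (9,18,e); (11,12,e); (15,18,e); (16,11,e); (16,15,e)
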